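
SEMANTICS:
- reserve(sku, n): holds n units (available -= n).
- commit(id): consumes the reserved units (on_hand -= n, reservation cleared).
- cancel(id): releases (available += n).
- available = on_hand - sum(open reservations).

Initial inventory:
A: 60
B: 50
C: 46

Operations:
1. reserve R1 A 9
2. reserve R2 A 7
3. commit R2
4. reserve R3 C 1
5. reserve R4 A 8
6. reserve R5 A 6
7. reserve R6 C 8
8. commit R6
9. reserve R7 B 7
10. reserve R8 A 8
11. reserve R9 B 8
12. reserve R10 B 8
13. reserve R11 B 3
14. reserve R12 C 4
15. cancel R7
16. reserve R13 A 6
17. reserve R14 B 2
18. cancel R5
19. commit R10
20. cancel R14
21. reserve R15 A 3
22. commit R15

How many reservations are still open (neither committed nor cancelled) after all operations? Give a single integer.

Step 1: reserve R1 A 9 -> on_hand[A=60 B=50 C=46] avail[A=51 B=50 C=46] open={R1}
Step 2: reserve R2 A 7 -> on_hand[A=60 B=50 C=46] avail[A=44 B=50 C=46] open={R1,R2}
Step 3: commit R2 -> on_hand[A=53 B=50 C=46] avail[A=44 B=50 C=46] open={R1}
Step 4: reserve R3 C 1 -> on_hand[A=53 B=50 C=46] avail[A=44 B=50 C=45] open={R1,R3}
Step 5: reserve R4 A 8 -> on_hand[A=53 B=50 C=46] avail[A=36 B=50 C=45] open={R1,R3,R4}
Step 6: reserve R5 A 6 -> on_hand[A=53 B=50 C=46] avail[A=30 B=50 C=45] open={R1,R3,R4,R5}
Step 7: reserve R6 C 8 -> on_hand[A=53 B=50 C=46] avail[A=30 B=50 C=37] open={R1,R3,R4,R5,R6}
Step 8: commit R6 -> on_hand[A=53 B=50 C=38] avail[A=30 B=50 C=37] open={R1,R3,R4,R5}
Step 9: reserve R7 B 7 -> on_hand[A=53 B=50 C=38] avail[A=30 B=43 C=37] open={R1,R3,R4,R5,R7}
Step 10: reserve R8 A 8 -> on_hand[A=53 B=50 C=38] avail[A=22 B=43 C=37] open={R1,R3,R4,R5,R7,R8}
Step 11: reserve R9 B 8 -> on_hand[A=53 B=50 C=38] avail[A=22 B=35 C=37] open={R1,R3,R4,R5,R7,R8,R9}
Step 12: reserve R10 B 8 -> on_hand[A=53 B=50 C=38] avail[A=22 B=27 C=37] open={R1,R10,R3,R4,R5,R7,R8,R9}
Step 13: reserve R11 B 3 -> on_hand[A=53 B=50 C=38] avail[A=22 B=24 C=37] open={R1,R10,R11,R3,R4,R5,R7,R8,R9}
Step 14: reserve R12 C 4 -> on_hand[A=53 B=50 C=38] avail[A=22 B=24 C=33] open={R1,R10,R11,R12,R3,R4,R5,R7,R8,R9}
Step 15: cancel R7 -> on_hand[A=53 B=50 C=38] avail[A=22 B=31 C=33] open={R1,R10,R11,R12,R3,R4,R5,R8,R9}
Step 16: reserve R13 A 6 -> on_hand[A=53 B=50 C=38] avail[A=16 B=31 C=33] open={R1,R10,R11,R12,R13,R3,R4,R5,R8,R9}
Step 17: reserve R14 B 2 -> on_hand[A=53 B=50 C=38] avail[A=16 B=29 C=33] open={R1,R10,R11,R12,R13,R14,R3,R4,R5,R8,R9}
Step 18: cancel R5 -> on_hand[A=53 B=50 C=38] avail[A=22 B=29 C=33] open={R1,R10,R11,R12,R13,R14,R3,R4,R8,R9}
Step 19: commit R10 -> on_hand[A=53 B=42 C=38] avail[A=22 B=29 C=33] open={R1,R11,R12,R13,R14,R3,R4,R8,R9}
Step 20: cancel R14 -> on_hand[A=53 B=42 C=38] avail[A=22 B=31 C=33] open={R1,R11,R12,R13,R3,R4,R8,R9}
Step 21: reserve R15 A 3 -> on_hand[A=53 B=42 C=38] avail[A=19 B=31 C=33] open={R1,R11,R12,R13,R15,R3,R4,R8,R9}
Step 22: commit R15 -> on_hand[A=50 B=42 C=38] avail[A=19 B=31 C=33] open={R1,R11,R12,R13,R3,R4,R8,R9}
Open reservations: ['R1', 'R11', 'R12', 'R13', 'R3', 'R4', 'R8', 'R9'] -> 8

Answer: 8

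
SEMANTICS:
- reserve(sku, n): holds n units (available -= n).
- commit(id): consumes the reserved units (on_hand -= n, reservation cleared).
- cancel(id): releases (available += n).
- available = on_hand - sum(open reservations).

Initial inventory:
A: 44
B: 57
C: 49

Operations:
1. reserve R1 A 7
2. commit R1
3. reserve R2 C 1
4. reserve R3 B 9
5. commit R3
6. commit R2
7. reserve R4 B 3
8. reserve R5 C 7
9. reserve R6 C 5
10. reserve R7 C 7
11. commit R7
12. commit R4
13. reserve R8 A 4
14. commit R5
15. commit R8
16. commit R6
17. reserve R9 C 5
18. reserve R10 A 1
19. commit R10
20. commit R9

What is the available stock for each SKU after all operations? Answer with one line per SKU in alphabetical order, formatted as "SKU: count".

Step 1: reserve R1 A 7 -> on_hand[A=44 B=57 C=49] avail[A=37 B=57 C=49] open={R1}
Step 2: commit R1 -> on_hand[A=37 B=57 C=49] avail[A=37 B=57 C=49] open={}
Step 3: reserve R2 C 1 -> on_hand[A=37 B=57 C=49] avail[A=37 B=57 C=48] open={R2}
Step 4: reserve R3 B 9 -> on_hand[A=37 B=57 C=49] avail[A=37 B=48 C=48] open={R2,R3}
Step 5: commit R3 -> on_hand[A=37 B=48 C=49] avail[A=37 B=48 C=48] open={R2}
Step 6: commit R2 -> on_hand[A=37 B=48 C=48] avail[A=37 B=48 C=48] open={}
Step 7: reserve R4 B 3 -> on_hand[A=37 B=48 C=48] avail[A=37 B=45 C=48] open={R4}
Step 8: reserve R5 C 7 -> on_hand[A=37 B=48 C=48] avail[A=37 B=45 C=41] open={R4,R5}
Step 9: reserve R6 C 5 -> on_hand[A=37 B=48 C=48] avail[A=37 B=45 C=36] open={R4,R5,R6}
Step 10: reserve R7 C 7 -> on_hand[A=37 B=48 C=48] avail[A=37 B=45 C=29] open={R4,R5,R6,R7}
Step 11: commit R7 -> on_hand[A=37 B=48 C=41] avail[A=37 B=45 C=29] open={R4,R5,R6}
Step 12: commit R4 -> on_hand[A=37 B=45 C=41] avail[A=37 B=45 C=29] open={R5,R6}
Step 13: reserve R8 A 4 -> on_hand[A=37 B=45 C=41] avail[A=33 B=45 C=29] open={R5,R6,R8}
Step 14: commit R5 -> on_hand[A=37 B=45 C=34] avail[A=33 B=45 C=29] open={R6,R8}
Step 15: commit R8 -> on_hand[A=33 B=45 C=34] avail[A=33 B=45 C=29] open={R6}
Step 16: commit R6 -> on_hand[A=33 B=45 C=29] avail[A=33 B=45 C=29] open={}
Step 17: reserve R9 C 5 -> on_hand[A=33 B=45 C=29] avail[A=33 B=45 C=24] open={R9}
Step 18: reserve R10 A 1 -> on_hand[A=33 B=45 C=29] avail[A=32 B=45 C=24] open={R10,R9}
Step 19: commit R10 -> on_hand[A=32 B=45 C=29] avail[A=32 B=45 C=24] open={R9}
Step 20: commit R9 -> on_hand[A=32 B=45 C=24] avail[A=32 B=45 C=24] open={}

Answer: A: 32
B: 45
C: 24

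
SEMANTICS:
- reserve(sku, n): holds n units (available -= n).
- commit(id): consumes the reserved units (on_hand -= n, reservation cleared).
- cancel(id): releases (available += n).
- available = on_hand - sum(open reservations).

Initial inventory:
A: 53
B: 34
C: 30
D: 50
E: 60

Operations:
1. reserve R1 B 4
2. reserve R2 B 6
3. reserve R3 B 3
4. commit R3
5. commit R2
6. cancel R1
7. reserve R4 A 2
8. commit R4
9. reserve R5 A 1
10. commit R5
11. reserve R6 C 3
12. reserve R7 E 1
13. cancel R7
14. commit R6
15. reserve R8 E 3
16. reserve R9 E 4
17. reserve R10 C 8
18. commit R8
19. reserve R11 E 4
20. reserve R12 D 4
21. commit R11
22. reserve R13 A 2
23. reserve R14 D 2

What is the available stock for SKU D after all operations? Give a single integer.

Step 1: reserve R1 B 4 -> on_hand[A=53 B=34 C=30 D=50 E=60] avail[A=53 B=30 C=30 D=50 E=60] open={R1}
Step 2: reserve R2 B 6 -> on_hand[A=53 B=34 C=30 D=50 E=60] avail[A=53 B=24 C=30 D=50 E=60] open={R1,R2}
Step 3: reserve R3 B 3 -> on_hand[A=53 B=34 C=30 D=50 E=60] avail[A=53 B=21 C=30 D=50 E=60] open={R1,R2,R3}
Step 4: commit R3 -> on_hand[A=53 B=31 C=30 D=50 E=60] avail[A=53 B=21 C=30 D=50 E=60] open={R1,R2}
Step 5: commit R2 -> on_hand[A=53 B=25 C=30 D=50 E=60] avail[A=53 B=21 C=30 D=50 E=60] open={R1}
Step 6: cancel R1 -> on_hand[A=53 B=25 C=30 D=50 E=60] avail[A=53 B=25 C=30 D=50 E=60] open={}
Step 7: reserve R4 A 2 -> on_hand[A=53 B=25 C=30 D=50 E=60] avail[A=51 B=25 C=30 D=50 E=60] open={R4}
Step 8: commit R4 -> on_hand[A=51 B=25 C=30 D=50 E=60] avail[A=51 B=25 C=30 D=50 E=60] open={}
Step 9: reserve R5 A 1 -> on_hand[A=51 B=25 C=30 D=50 E=60] avail[A=50 B=25 C=30 D=50 E=60] open={R5}
Step 10: commit R5 -> on_hand[A=50 B=25 C=30 D=50 E=60] avail[A=50 B=25 C=30 D=50 E=60] open={}
Step 11: reserve R6 C 3 -> on_hand[A=50 B=25 C=30 D=50 E=60] avail[A=50 B=25 C=27 D=50 E=60] open={R6}
Step 12: reserve R7 E 1 -> on_hand[A=50 B=25 C=30 D=50 E=60] avail[A=50 B=25 C=27 D=50 E=59] open={R6,R7}
Step 13: cancel R7 -> on_hand[A=50 B=25 C=30 D=50 E=60] avail[A=50 B=25 C=27 D=50 E=60] open={R6}
Step 14: commit R6 -> on_hand[A=50 B=25 C=27 D=50 E=60] avail[A=50 B=25 C=27 D=50 E=60] open={}
Step 15: reserve R8 E 3 -> on_hand[A=50 B=25 C=27 D=50 E=60] avail[A=50 B=25 C=27 D=50 E=57] open={R8}
Step 16: reserve R9 E 4 -> on_hand[A=50 B=25 C=27 D=50 E=60] avail[A=50 B=25 C=27 D=50 E=53] open={R8,R9}
Step 17: reserve R10 C 8 -> on_hand[A=50 B=25 C=27 D=50 E=60] avail[A=50 B=25 C=19 D=50 E=53] open={R10,R8,R9}
Step 18: commit R8 -> on_hand[A=50 B=25 C=27 D=50 E=57] avail[A=50 B=25 C=19 D=50 E=53] open={R10,R9}
Step 19: reserve R11 E 4 -> on_hand[A=50 B=25 C=27 D=50 E=57] avail[A=50 B=25 C=19 D=50 E=49] open={R10,R11,R9}
Step 20: reserve R12 D 4 -> on_hand[A=50 B=25 C=27 D=50 E=57] avail[A=50 B=25 C=19 D=46 E=49] open={R10,R11,R12,R9}
Step 21: commit R11 -> on_hand[A=50 B=25 C=27 D=50 E=53] avail[A=50 B=25 C=19 D=46 E=49] open={R10,R12,R9}
Step 22: reserve R13 A 2 -> on_hand[A=50 B=25 C=27 D=50 E=53] avail[A=48 B=25 C=19 D=46 E=49] open={R10,R12,R13,R9}
Step 23: reserve R14 D 2 -> on_hand[A=50 B=25 C=27 D=50 E=53] avail[A=48 B=25 C=19 D=44 E=49] open={R10,R12,R13,R14,R9}
Final available[D] = 44

Answer: 44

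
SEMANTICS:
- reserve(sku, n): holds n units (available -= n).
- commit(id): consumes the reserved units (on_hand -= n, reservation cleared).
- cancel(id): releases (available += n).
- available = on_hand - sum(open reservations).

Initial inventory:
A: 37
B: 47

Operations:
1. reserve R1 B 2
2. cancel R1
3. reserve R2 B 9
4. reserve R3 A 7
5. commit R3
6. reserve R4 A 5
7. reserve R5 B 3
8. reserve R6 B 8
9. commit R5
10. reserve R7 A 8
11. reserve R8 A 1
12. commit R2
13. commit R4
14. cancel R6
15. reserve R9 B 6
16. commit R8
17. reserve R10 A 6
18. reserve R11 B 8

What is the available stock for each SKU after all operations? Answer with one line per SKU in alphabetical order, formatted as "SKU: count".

Answer: A: 10
B: 21

Derivation:
Step 1: reserve R1 B 2 -> on_hand[A=37 B=47] avail[A=37 B=45] open={R1}
Step 2: cancel R1 -> on_hand[A=37 B=47] avail[A=37 B=47] open={}
Step 3: reserve R2 B 9 -> on_hand[A=37 B=47] avail[A=37 B=38] open={R2}
Step 4: reserve R3 A 7 -> on_hand[A=37 B=47] avail[A=30 B=38] open={R2,R3}
Step 5: commit R3 -> on_hand[A=30 B=47] avail[A=30 B=38] open={R2}
Step 6: reserve R4 A 5 -> on_hand[A=30 B=47] avail[A=25 B=38] open={R2,R4}
Step 7: reserve R5 B 3 -> on_hand[A=30 B=47] avail[A=25 B=35] open={R2,R4,R5}
Step 8: reserve R6 B 8 -> on_hand[A=30 B=47] avail[A=25 B=27] open={R2,R4,R5,R6}
Step 9: commit R5 -> on_hand[A=30 B=44] avail[A=25 B=27] open={R2,R4,R6}
Step 10: reserve R7 A 8 -> on_hand[A=30 B=44] avail[A=17 B=27] open={R2,R4,R6,R7}
Step 11: reserve R8 A 1 -> on_hand[A=30 B=44] avail[A=16 B=27] open={R2,R4,R6,R7,R8}
Step 12: commit R2 -> on_hand[A=30 B=35] avail[A=16 B=27] open={R4,R6,R7,R8}
Step 13: commit R4 -> on_hand[A=25 B=35] avail[A=16 B=27] open={R6,R7,R8}
Step 14: cancel R6 -> on_hand[A=25 B=35] avail[A=16 B=35] open={R7,R8}
Step 15: reserve R9 B 6 -> on_hand[A=25 B=35] avail[A=16 B=29] open={R7,R8,R9}
Step 16: commit R8 -> on_hand[A=24 B=35] avail[A=16 B=29] open={R7,R9}
Step 17: reserve R10 A 6 -> on_hand[A=24 B=35] avail[A=10 B=29] open={R10,R7,R9}
Step 18: reserve R11 B 8 -> on_hand[A=24 B=35] avail[A=10 B=21] open={R10,R11,R7,R9}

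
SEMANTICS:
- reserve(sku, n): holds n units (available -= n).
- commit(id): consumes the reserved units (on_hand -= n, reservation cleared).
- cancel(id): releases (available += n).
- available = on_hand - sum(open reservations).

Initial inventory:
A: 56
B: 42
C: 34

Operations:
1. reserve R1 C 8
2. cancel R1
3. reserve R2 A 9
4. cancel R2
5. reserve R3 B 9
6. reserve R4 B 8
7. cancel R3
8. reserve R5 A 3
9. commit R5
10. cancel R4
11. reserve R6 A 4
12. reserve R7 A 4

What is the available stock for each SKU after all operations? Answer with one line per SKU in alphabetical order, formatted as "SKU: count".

Answer: A: 45
B: 42
C: 34

Derivation:
Step 1: reserve R1 C 8 -> on_hand[A=56 B=42 C=34] avail[A=56 B=42 C=26] open={R1}
Step 2: cancel R1 -> on_hand[A=56 B=42 C=34] avail[A=56 B=42 C=34] open={}
Step 3: reserve R2 A 9 -> on_hand[A=56 B=42 C=34] avail[A=47 B=42 C=34] open={R2}
Step 4: cancel R2 -> on_hand[A=56 B=42 C=34] avail[A=56 B=42 C=34] open={}
Step 5: reserve R3 B 9 -> on_hand[A=56 B=42 C=34] avail[A=56 B=33 C=34] open={R3}
Step 6: reserve R4 B 8 -> on_hand[A=56 B=42 C=34] avail[A=56 B=25 C=34] open={R3,R4}
Step 7: cancel R3 -> on_hand[A=56 B=42 C=34] avail[A=56 B=34 C=34] open={R4}
Step 8: reserve R5 A 3 -> on_hand[A=56 B=42 C=34] avail[A=53 B=34 C=34] open={R4,R5}
Step 9: commit R5 -> on_hand[A=53 B=42 C=34] avail[A=53 B=34 C=34] open={R4}
Step 10: cancel R4 -> on_hand[A=53 B=42 C=34] avail[A=53 B=42 C=34] open={}
Step 11: reserve R6 A 4 -> on_hand[A=53 B=42 C=34] avail[A=49 B=42 C=34] open={R6}
Step 12: reserve R7 A 4 -> on_hand[A=53 B=42 C=34] avail[A=45 B=42 C=34] open={R6,R7}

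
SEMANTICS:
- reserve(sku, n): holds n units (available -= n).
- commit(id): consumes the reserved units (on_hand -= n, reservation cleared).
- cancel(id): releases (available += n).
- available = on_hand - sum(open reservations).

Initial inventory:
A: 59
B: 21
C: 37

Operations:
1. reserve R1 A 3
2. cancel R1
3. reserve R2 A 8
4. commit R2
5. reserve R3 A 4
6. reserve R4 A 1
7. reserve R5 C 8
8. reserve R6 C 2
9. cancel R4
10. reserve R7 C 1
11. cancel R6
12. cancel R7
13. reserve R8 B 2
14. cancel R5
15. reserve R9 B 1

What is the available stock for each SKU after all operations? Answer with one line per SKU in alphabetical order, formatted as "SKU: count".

Step 1: reserve R1 A 3 -> on_hand[A=59 B=21 C=37] avail[A=56 B=21 C=37] open={R1}
Step 2: cancel R1 -> on_hand[A=59 B=21 C=37] avail[A=59 B=21 C=37] open={}
Step 3: reserve R2 A 8 -> on_hand[A=59 B=21 C=37] avail[A=51 B=21 C=37] open={R2}
Step 4: commit R2 -> on_hand[A=51 B=21 C=37] avail[A=51 B=21 C=37] open={}
Step 5: reserve R3 A 4 -> on_hand[A=51 B=21 C=37] avail[A=47 B=21 C=37] open={R3}
Step 6: reserve R4 A 1 -> on_hand[A=51 B=21 C=37] avail[A=46 B=21 C=37] open={R3,R4}
Step 7: reserve R5 C 8 -> on_hand[A=51 B=21 C=37] avail[A=46 B=21 C=29] open={R3,R4,R5}
Step 8: reserve R6 C 2 -> on_hand[A=51 B=21 C=37] avail[A=46 B=21 C=27] open={R3,R4,R5,R6}
Step 9: cancel R4 -> on_hand[A=51 B=21 C=37] avail[A=47 B=21 C=27] open={R3,R5,R6}
Step 10: reserve R7 C 1 -> on_hand[A=51 B=21 C=37] avail[A=47 B=21 C=26] open={R3,R5,R6,R7}
Step 11: cancel R6 -> on_hand[A=51 B=21 C=37] avail[A=47 B=21 C=28] open={R3,R5,R7}
Step 12: cancel R7 -> on_hand[A=51 B=21 C=37] avail[A=47 B=21 C=29] open={R3,R5}
Step 13: reserve R8 B 2 -> on_hand[A=51 B=21 C=37] avail[A=47 B=19 C=29] open={R3,R5,R8}
Step 14: cancel R5 -> on_hand[A=51 B=21 C=37] avail[A=47 B=19 C=37] open={R3,R8}
Step 15: reserve R9 B 1 -> on_hand[A=51 B=21 C=37] avail[A=47 B=18 C=37] open={R3,R8,R9}

Answer: A: 47
B: 18
C: 37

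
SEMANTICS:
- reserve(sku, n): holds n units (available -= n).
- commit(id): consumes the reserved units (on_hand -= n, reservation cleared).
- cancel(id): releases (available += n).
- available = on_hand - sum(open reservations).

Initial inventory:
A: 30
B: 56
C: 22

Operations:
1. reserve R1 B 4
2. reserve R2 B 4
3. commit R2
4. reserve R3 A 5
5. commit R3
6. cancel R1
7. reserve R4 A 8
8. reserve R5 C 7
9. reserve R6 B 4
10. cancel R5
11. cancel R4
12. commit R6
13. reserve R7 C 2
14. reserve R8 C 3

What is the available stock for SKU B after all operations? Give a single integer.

Answer: 48

Derivation:
Step 1: reserve R1 B 4 -> on_hand[A=30 B=56 C=22] avail[A=30 B=52 C=22] open={R1}
Step 2: reserve R2 B 4 -> on_hand[A=30 B=56 C=22] avail[A=30 B=48 C=22] open={R1,R2}
Step 3: commit R2 -> on_hand[A=30 B=52 C=22] avail[A=30 B=48 C=22] open={R1}
Step 4: reserve R3 A 5 -> on_hand[A=30 B=52 C=22] avail[A=25 B=48 C=22] open={R1,R3}
Step 5: commit R3 -> on_hand[A=25 B=52 C=22] avail[A=25 B=48 C=22] open={R1}
Step 6: cancel R1 -> on_hand[A=25 B=52 C=22] avail[A=25 B=52 C=22] open={}
Step 7: reserve R4 A 8 -> on_hand[A=25 B=52 C=22] avail[A=17 B=52 C=22] open={R4}
Step 8: reserve R5 C 7 -> on_hand[A=25 B=52 C=22] avail[A=17 B=52 C=15] open={R4,R5}
Step 9: reserve R6 B 4 -> on_hand[A=25 B=52 C=22] avail[A=17 B=48 C=15] open={R4,R5,R6}
Step 10: cancel R5 -> on_hand[A=25 B=52 C=22] avail[A=17 B=48 C=22] open={R4,R6}
Step 11: cancel R4 -> on_hand[A=25 B=52 C=22] avail[A=25 B=48 C=22] open={R6}
Step 12: commit R6 -> on_hand[A=25 B=48 C=22] avail[A=25 B=48 C=22] open={}
Step 13: reserve R7 C 2 -> on_hand[A=25 B=48 C=22] avail[A=25 B=48 C=20] open={R7}
Step 14: reserve R8 C 3 -> on_hand[A=25 B=48 C=22] avail[A=25 B=48 C=17] open={R7,R8}
Final available[B] = 48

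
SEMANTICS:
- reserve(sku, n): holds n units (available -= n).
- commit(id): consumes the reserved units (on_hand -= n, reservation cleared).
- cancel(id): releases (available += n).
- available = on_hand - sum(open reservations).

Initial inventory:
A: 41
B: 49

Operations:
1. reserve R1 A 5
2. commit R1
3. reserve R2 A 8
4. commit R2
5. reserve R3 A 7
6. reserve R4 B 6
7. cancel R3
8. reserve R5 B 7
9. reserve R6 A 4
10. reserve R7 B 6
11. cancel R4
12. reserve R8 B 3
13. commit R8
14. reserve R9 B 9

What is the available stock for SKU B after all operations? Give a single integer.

Answer: 24

Derivation:
Step 1: reserve R1 A 5 -> on_hand[A=41 B=49] avail[A=36 B=49] open={R1}
Step 2: commit R1 -> on_hand[A=36 B=49] avail[A=36 B=49] open={}
Step 3: reserve R2 A 8 -> on_hand[A=36 B=49] avail[A=28 B=49] open={R2}
Step 4: commit R2 -> on_hand[A=28 B=49] avail[A=28 B=49] open={}
Step 5: reserve R3 A 7 -> on_hand[A=28 B=49] avail[A=21 B=49] open={R3}
Step 6: reserve R4 B 6 -> on_hand[A=28 B=49] avail[A=21 B=43] open={R3,R4}
Step 7: cancel R3 -> on_hand[A=28 B=49] avail[A=28 B=43] open={R4}
Step 8: reserve R5 B 7 -> on_hand[A=28 B=49] avail[A=28 B=36] open={R4,R5}
Step 9: reserve R6 A 4 -> on_hand[A=28 B=49] avail[A=24 B=36] open={R4,R5,R6}
Step 10: reserve R7 B 6 -> on_hand[A=28 B=49] avail[A=24 B=30] open={R4,R5,R6,R7}
Step 11: cancel R4 -> on_hand[A=28 B=49] avail[A=24 B=36] open={R5,R6,R7}
Step 12: reserve R8 B 3 -> on_hand[A=28 B=49] avail[A=24 B=33] open={R5,R6,R7,R8}
Step 13: commit R8 -> on_hand[A=28 B=46] avail[A=24 B=33] open={R5,R6,R7}
Step 14: reserve R9 B 9 -> on_hand[A=28 B=46] avail[A=24 B=24] open={R5,R6,R7,R9}
Final available[B] = 24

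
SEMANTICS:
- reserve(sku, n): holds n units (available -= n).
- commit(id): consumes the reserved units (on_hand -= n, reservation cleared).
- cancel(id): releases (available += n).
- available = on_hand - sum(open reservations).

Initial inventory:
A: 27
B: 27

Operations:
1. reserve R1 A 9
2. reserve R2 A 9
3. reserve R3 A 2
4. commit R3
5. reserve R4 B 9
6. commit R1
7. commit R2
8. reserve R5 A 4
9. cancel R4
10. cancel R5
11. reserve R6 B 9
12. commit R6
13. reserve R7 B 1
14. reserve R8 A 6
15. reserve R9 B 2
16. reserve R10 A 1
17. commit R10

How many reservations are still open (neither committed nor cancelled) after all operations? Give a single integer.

Answer: 3

Derivation:
Step 1: reserve R1 A 9 -> on_hand[A=27 B=27] avail[A=18 B=27] open={R1}
Step 2: reserve R2 A 9 -> on_hand[A=27 B=27] avail[A=9 B=27] open={R1,R2}
Step 3: reserve R3 A 2 -> on_hand[A=27 B=27] avail[A=7 B=27] open={R1,R2,R3}
Step 4: commit R3 -> on_hand[A=25 B=27] avail[A=7 B=27] open={R1,R2}
Step 5: reserve R4 B 9 -> on_hand[A=25 B=27] avail[A=7 B=18] open={R1,R2,R4}
Step 6: commit R1 -> on_hand[A=16 B=27] avail[A=7 B=18] open={R2,R4}
Step 7: commit R2 -> on_hand[A=7 B=27] avail[A=7 B=18] open={R4}
Step 8: reserve R5 A 4 -> on_hand[A=7 B=27] avail[A=3 B=18] open={R4,R5}
Step 9: cancel R4 -> on_hand[A=7 B=27] avail[A=3 B=27] open={R5}
Step 10: cancel R5 -> on_hand[A=7 B=27] avail[A=7 B=27] open={}
Step 11: reserve R6 B 9 -> on_hand[A=7 B=27] avail[A=7 B=18] open={R6}
Step 12: commit R6 -> on_hand[A=7 B=18] avail[A=7 B=18] open={}
Step 13: reserve R7 B 1 -> on_hand[A=7 B=18] avail[A=7 B=17] open={R7}
Step 14: reserve R8 A 6 -> on_hand[A=7 B=18] avail[A=1 B=17] open={R7,R8}
Step 15: reserve R9 B 2 -> on_hand[A=7 B=18] avail[A=1 B=15] open={R7,R8,R9}
Step 16: reserve R10 A 1 -> on_hand[A=7 B=18] avail[A=0 B=15] open={R10,R7,R8,R9}
Step 17: commit R10 -> on_hand[A=6 B=18] avail[A=0 B=15] open={R7,R8,R9}
Open reservations: ['R7', 'R8', 'R9'] -> 3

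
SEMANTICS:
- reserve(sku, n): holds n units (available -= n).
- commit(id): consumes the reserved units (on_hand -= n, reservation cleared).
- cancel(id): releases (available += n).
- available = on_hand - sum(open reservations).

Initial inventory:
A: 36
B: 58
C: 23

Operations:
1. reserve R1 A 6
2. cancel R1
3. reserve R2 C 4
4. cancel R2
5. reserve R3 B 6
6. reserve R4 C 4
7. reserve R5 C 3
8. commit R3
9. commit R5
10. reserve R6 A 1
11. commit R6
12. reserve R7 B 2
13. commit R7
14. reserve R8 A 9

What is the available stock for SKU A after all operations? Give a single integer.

Step 1: reserve R1 A 6 -> on_hand[A=36 B=58 C=23] avail[A=30 B=58 C=23] open={R1}
Step 2: cancel R1 -> on_hand[A=36 B=58 C=23] avail[A=36 B=58 C=23] open={}
Step 3: reserve R2 C 4 -> on_hand[A=36 B=58 C=23] avail[A=36 B=58 C=19] open={R2}
Step 4: cancel R2 -> on_hand[A=36 B=58 C=23] avail[A=36 B=58 C=23] open={}
Step 5: reserve R3 B 6 -> on_hand[A=36 B=58 C=23] avail[A=36 B=52 C=23] open={R3}
Step 6: reserve R4 C 4 -> on_hand[A=36 B=58 C=23] avail[A=36 B=52 C=19] open={R3,R4}
Step 7: reserve R5 C 3 -> on_hand[A=36 B=58 C=23] avail[A=36 B=52 C=16] open={R3,R4,R5}
Step 8: commit R3 -> on_hand[A=36 B=52 C=23] avail[A=36 B=52 C=16] open={R4,R5}
Step 9: commit R5 -> on_hand[A=36 B=52 C=20] avail[A=36 B=52 C=16] open={R4}
Step 10: reserve R6 A 1 -> on_hand[A=36 B=52 C=20] avail[A=35 B=52 C=16] open={R4,R6}
Step 11: commit R6 -> on_hand[A=35 B=52 C=20] avail[A=35 B=52 C=16] open={R4}
Step 12: reserve R7 B 2 -> on_hand[A=35 B=52 C=20] avail[A=35 B=50 C=16] open={R4,R7}
Step 13: commit R7 -> on_hand[A=35 B=50 C=20] avail[A=35 B=50 C=16] open={R4}
Step 14: reserve R8 A 9 -> on_hand[A=35 B=50 C=20] avail[A=26 B=50 C=16] open={R4,R8}
Final available[A] = 26

Answer: 26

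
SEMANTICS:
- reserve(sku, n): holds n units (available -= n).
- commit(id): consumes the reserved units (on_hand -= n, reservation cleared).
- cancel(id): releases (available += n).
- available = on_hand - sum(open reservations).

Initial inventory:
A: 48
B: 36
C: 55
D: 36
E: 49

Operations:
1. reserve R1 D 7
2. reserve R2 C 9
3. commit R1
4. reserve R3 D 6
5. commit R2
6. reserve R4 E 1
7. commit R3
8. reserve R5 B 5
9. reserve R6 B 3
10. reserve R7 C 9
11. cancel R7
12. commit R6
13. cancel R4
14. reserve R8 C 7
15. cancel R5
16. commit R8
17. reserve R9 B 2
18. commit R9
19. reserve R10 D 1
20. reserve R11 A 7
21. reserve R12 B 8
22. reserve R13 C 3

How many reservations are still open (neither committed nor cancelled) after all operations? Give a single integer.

Answer: 4

Derivation:
Step 1: reserve R1 D 7 -> on_hand[A=48 B=36 C=55 D=36 E=49] avail[A=48 B=36 C=55 D=29 E=49] open={R1}
Step 2: reserve R2 C 9 -> on_hand[A=48 B=36 C=55 D=36 E=49] avail[A=48 B=36 C=46 D=29 E=49] open={R1,R2}
Step 3: commit R1 -> on_hand[A=48 B=36 C=55 D=29 E=49] avail[A=48 B=36 C=46 D=29 E=49] open={R2}
Step 4: reserve R3 D 6 -> on_hand[A=48 B=36 C=55 D=29 E=49] avail[A=48 B=36 C=46 D=23 E=49] open={R2,R3}
Step 5: commit R2 -> on_hand[A=48 B=36 C=46 D=29 E=49] avail[A=48 B=36 C=46 D=23 E=49] open={R3}
Step 6: reserve R4 E 1 -> on_hand[A=48 B=36 C=46 D=29 E=49] avail[A=48 B=36 C=46 D=23 E=48] open={R3,R4}
Step 7: commit R3 -> on_hand[A=48 B=36 C=46 D=23 E=49] avail[A=48 B=36 C=46 D=23 E=48] open={R4}
Step 8: reserve R5 B 5 -> on_hand[A=48 B=36 C=46 D=23 E=49] avail[A=48 B=31 C=46 D=23 E=48] open={R4,R5}
Step 9: reserve R6 B 3 -> on_hand[A=48 B=36 C=46 D=23 E=49] avail[A=48 B=28 C=46 D=23 E=48] open={R4,R5,R6}
Step 10: reserve R7 C 9 -> on_hand[A=48 B=36 C=46 D=23 E=49] avail[A=48 B=28 C=37 D=23 E=48] open={R4,R5,R6,R7}
Step 11: cancel R7 -> on_hand[A=48 B=36 C=46 D=23 E=49] avail[A=48 B=28 C=46 D=23 E=48] open={R4,R5,R6}
Step 12: commit R6 -> on_hand[A=48 B=33 C=46 D=23 E=49] avail[A=48 B=28 C=46 D=23 E=48] open={R4,R5}
Step 13: cancel R4 -> on_hand[A=48 B=33 C=46 D=23 E=49] avail[A=48 B=28 C=46 D=23 E=49] open={R5}
Step 14: reserve R8 C 7 -> on_hand[A=48 B=33 C=46 D=23 E=49] avail[A=48 B=28 C=39 D=23 E=49] open={R5,R8}
Step 15: cancel R5 -> on_hand[A=48 B=33 C=46 D=23 E=49] avail[A=48 B=33 C=39 D=23 E=49] open={R8}
Step 16: commit R8 -> on_hand[A=48 B=33 C=39 D=23 E=49] avail[A=48 B=33 C=39 D=23 E=49] open={}
Step 17: reserve R9 B 2 -> on_hand[A=48 B=33 C=39 D=23 E=49] avail[A=48 B=31 C=39 D=23 E=49] open={R9}
Step 18: commit R9 -> on_hand[A=48 B=31 C=39 D=23 E=49] avail[A=48 B=31 C=39 D=23 E=49] open={}
Step 19: reserve R10 D 1 -> on_hand[A=48 B=31 C=39 D=23 E=49] avail[A=48 B=31 C=39 D=22 E=49] open={R10}
Step 20: reserve R11 A 7 -> on_hand[A=48 B=31 C=39 D=23 E=49] avail[A=41 B=31 C=39 D=22 E=49] open={R10,R11}
Step 21: reserve R12 B 8 -> on_hand[A=48 B=31 C=39 D=23 E=49] avail[A=41 B=23 C=39 D=22 E=49] open={R10,R11,R12}
Step 22: reserve R13 C 3 -> on_hand[A=48 B=31 C=39 D=23 E=49] avail[A=41 B=23 C=36 D=22 E=49] open={R10,R11,R12,R13}
Open reservations: ['R10', 'R11', 'R12', 'R13'] -> 4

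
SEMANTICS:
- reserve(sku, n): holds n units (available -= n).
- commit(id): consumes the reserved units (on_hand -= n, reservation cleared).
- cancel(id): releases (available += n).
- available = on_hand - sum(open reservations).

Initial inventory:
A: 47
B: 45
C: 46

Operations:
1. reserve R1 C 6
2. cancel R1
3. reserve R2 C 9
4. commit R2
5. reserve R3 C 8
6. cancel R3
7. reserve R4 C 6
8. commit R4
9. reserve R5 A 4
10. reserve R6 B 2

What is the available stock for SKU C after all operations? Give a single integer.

Step 1: reserve R1 C 6 -> on_hand[A=47 B=45 C=46] avail[A=47 B=45 C=40] open={R1}
Step 2: cancel R1 -> on_hand[A=47 B=45 C=46] avail[A=47 B=45 C=46] open={}
Step 3: reserve R2 C 9 -> on_hand[A=47 B=45 C=46] avail[A=47 B=45 C=37] open={R2}
Step 4: commit R2 -> on_hand[A=47 B=45 C=37] avail[A=47 B=45 C=37] open={}
Step 5: reserve R3 C 8 -> on_hand[A=47 B=45 C=37] avail[A=47 B=45 C=29] open={R3}
Step 6: cancel R3 -> on_hand[A=47 B=45 C=37] avail[A=47 B=45 C=37] open={}
Step 7: reserve R4 C 6 -> on_hand[A=47 B=45 C=37] avail[A=47 B=45 C=31] open={R4}
Step 8: commit R4 -> on_hand[A=47 B=45 C=31] avail[A=47 B=45 C=31] open={}
Step 9: reserve R5 A 4 -> on_hand[A=47 B=45 C=31] avail[A=43 B=45 C=31] open={R5}
Step 10: reserve R6 B 2 -> on_hand[A=47 B=45 C=31] avail[A=43 B=43 C=31] open={R5,R6}
Final available[C] = 31

Answer: 31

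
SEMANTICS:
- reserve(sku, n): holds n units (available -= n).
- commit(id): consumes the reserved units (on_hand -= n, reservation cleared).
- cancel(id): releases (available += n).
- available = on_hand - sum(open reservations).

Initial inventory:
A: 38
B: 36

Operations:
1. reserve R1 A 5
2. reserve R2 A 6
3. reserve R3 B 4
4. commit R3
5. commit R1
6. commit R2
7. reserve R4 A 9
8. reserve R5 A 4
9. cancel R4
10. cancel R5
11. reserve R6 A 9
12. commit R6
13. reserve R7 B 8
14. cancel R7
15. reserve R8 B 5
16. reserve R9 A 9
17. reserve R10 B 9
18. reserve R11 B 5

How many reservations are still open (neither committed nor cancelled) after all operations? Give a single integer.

Answer: 4

Derivation:
Step 1: reserve R1 A 5 -> on_hand[A=38 B=36] avail[A=33 B=36] open={R1}
Step 2: reserve R2 A 6 -> on_hand[A=38 B=36] avail[A=27 B=36] open={R1,R2}
Step 3: reserve R3 B 4 -> on_hand[A=38 B=36] avail[A=27 B=32] open={R1,R2,R3}
Step 4: commit R3 -> on_hand[A=38 B=32] avail[A=27 B=32] open={R1,R2}
Step 5: commit R1 -> on_hand[A=33 B=32] avail[A=27 B=32] open={R2}
Step 6: commit R2 -> on_hand[A=27 B=32] avail[A=27 B=32] open={}
Step 7: reserve R4 A 9 -> on_hand[A=27 B=32] avail[A=18 B=32] open={R4}
Step 8: reserve R5 A 4 -> on_hand[A=27 B=32] avail[A=14 B=32] open={R4,R5}
Step 9: cancel R4 -> on_hand[A=27 B=32] avail[A=23 B=32] open={R5}
Step 10: cancel R5 -> on_hand[A=27 B=32] avail[A=27 B=32] open={}
Step 11: reserve R6 A 9 -> on_hand[A=27 B=32] avail[A=18 B=32] open={R6}
Step 12: commit R6 -> on_hand[A=18 B=32] avail[A=18 B=32] open={}
Step 13: reserve R7 B 8 -> on_hand[A=18 B=32] avail[A=18 B=24] open={R7}
Step 14: cancel R7 -> on_hand[A=18 B=32] avail[A=18 B=32] open={}
Step 15: reserve R8 B 5 -> on_hand[A=18 B=32] avail[A=18 B=27] open={R8}
Step 16: reserve R9 A 9 -> on_hand[A=18 B=32] avail[A=9 B=27] open={R8,R9}
Step 17: reserve R10 B 9 -> on_hand[A=18 B=32] avail[A=9 B=18] open={R10,R8,R9}
Step 18: reserve R11 B 5 -> on_hand[A=18 B=32] avail[A=9 B=13] open={R10,R11,R8,R9}
Open reservations: ['R10', 'R11', 'R8', 'R9'] -> 4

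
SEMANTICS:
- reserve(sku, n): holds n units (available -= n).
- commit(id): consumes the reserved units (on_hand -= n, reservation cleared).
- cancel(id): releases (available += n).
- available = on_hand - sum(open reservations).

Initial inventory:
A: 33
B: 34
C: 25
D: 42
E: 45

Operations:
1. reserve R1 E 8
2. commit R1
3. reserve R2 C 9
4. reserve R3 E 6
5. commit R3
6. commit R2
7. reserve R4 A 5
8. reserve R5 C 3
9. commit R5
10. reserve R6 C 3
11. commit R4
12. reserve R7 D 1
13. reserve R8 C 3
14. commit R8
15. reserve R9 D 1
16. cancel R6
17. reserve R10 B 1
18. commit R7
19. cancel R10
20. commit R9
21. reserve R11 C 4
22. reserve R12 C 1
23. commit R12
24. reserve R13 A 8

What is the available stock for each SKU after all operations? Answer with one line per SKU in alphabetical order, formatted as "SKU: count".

Step 1: reserve R1 E 8 -> on_hand[A=33 B=34 C=25 D=42 E=45] avail[A=33 B=34 C=25 D=42 E=37] open={R1}
Step 2: commit R1 -> on_hand[A=33 B=34 C=25 D=42 E=37] avail[A=33 B=34 C=25 D=42 E=37] open={}
Step 3: reserve R2 C 9 -> on_hand[A=33 B=34 C=25 D=42 E=37] avail[A=33 B=34 C=16 D=42 E=37] open={R2}
Step 4: reserve R3 E 6 -> on_hand[A=33 B=34 C=25 D=42 E=37] avail[A=33 B=34 C=16 D=42 E=31] open={R2,R3}
Step 5: commit R3 -> on_hand[A=33 B=34 C=25 D=42 E=31] avail[A=33 B=34 C=16 D=42 E=31] open={R2}
Step 6: commit R2 -> on_hand[A=33 B=34 C=16 D=42 E=31] avail[A=33 B=34 C=16 D=42 E=31] open={}
Step 7: reserve R4 A 5 -> on_hand[A=33 B=34 C=16 D=42 E=31] avail[A=28 B=34 C=16 D=42 E=31] open={R4}
Step 8: reserve R5 C 3 -> on_hand[A=33 B=34 C=16 D=42 E=31] avail[A=28 B=34 C=13 D=42 E=31] open={R4,R5}
Step 9: commit R5 -> on_hand[A=33 B=34 C=13 D=42 E=31] avail[A=28 B=34 C=13 D=42 E=31] open={R4}
Step 10: reserve R6 C 3 -> on_hand[A=33 B=34 C=13 D=42 E=31] avail[A=28 B=34 C=10 D=42 E=31] open={R4,R6}
Step 11: commit R4 -> on_hand[A=28 B=34 C=13 D=42 E=31] avail[A=28 B=34 C=10 D=42 E=31] open={R6}
Step 12: reserve R7 D 1 -> on_hand[A=28 B=34 C=13 D=42 E=31] avail[A=28 B=34 C=10 D=41 E=31] open={R6,R7}
Step 13: reserve R8 C 3 -> on_hand[A=28 B=34 C=13 D=42 E=31] avail[A=28 B=34 C=7 D=41 E=31] open={R6,R7,R8}
Step 14: commit R8 -> on_hand[A=28 B=34 C=10 D=42 E=31] avail[A=28 B=34 C=7 D=41 E=31] open={R6,R7}
Step 15: reserve R9 D 1 -> on_hand[A=28 B=34 C=10 D=42 E=31] avail[A=28 B=34 C=7 D=40 E=31] open={R6,R7,R9}
Step 16: cancel R6 -> on_hand[A=28 B=34 C=10 D=42 E=31] avail[A=28 B=34 C=10 D=40 E=31] open={R7,R9}
Step 17: reserve R10 B 1 -> on_hand[A=28 B=34 C=10 D=42 E=31] avail[A=28 B=33 C=10 D=40 E=31] open={R10,R7,R9}
Step 18: commit R7 -> on_hand[A=28 B=34 C=10 D=41 E=31] avail[A=28 B=33 C=10 D=40 E=31] open={R10,R9}
Step 19: cancel R10 -> on_hand[A=28 B=34 C=10 D=41 E=31] avail[A=28 B=34 C=10 D=40 E=31] open={R9}
Step 20: commit R9 -> on_hand[A=28 B=34 C=10 D=40 E=31] avail[A=28 B=34 C=10 D=40 E=31] open={}
Step 21: reserve R11 C 4 -> on_hand[A=28 B=34 C=10 D=40 E=31] avail[A=28 B=34 C=6 D=40 E=31] open={R11}
Step 22: reserve R12 C 1 -> on_hand[A=28 B=34 C=10 D=40 E=31] avail[A=28 B=34 C=5 D=40 E=31] open={R11,R12}
Step 23: commit R12 -> on_hand[A=28 B=34 C=9 D=40 E=31] avail[A=28 B=34 C=5 D=40 E=31] open={R11}
Step 24: reserve R13 A 8 -> on_hand[A=28 B=34 C=9 D=40 E=31] avail[A=20 B=34 C=5 D=40 E=31] open={R11,R13}

Answer: A: 20
B: 34
C: 5
D: 40
E: 31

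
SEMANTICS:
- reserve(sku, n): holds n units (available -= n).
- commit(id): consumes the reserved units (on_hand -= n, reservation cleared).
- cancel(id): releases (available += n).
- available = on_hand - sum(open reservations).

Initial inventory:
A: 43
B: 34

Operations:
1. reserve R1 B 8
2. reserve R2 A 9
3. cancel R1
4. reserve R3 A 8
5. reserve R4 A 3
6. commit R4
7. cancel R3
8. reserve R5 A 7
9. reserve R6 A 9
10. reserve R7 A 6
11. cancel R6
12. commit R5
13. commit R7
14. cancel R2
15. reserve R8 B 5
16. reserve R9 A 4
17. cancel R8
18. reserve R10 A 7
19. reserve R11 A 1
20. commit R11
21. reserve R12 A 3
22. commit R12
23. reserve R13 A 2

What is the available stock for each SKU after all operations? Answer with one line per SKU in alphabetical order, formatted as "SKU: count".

Step 1: reserve R1 B 8 -> on_hand[A=43 B=34] avail[A=43 B=26] open={R1}
Step 2: reserve R2 A 9 -> on_hand[A=43 B=34] avail[A=34 B=26] open={R1,R2}
Step 3: cancel R1 -> on_hand[A=43 B=34] avail[A=34 B=34] open={R2}
Step 4: reserve R3 A 8 -> on_hand[A=43 B=34] avail[A=26 B=34] open={R2,R3}
Step 5: reserve R4 A 3 -> on_hand[A=43 B=34] avail[A=23 B=34] open={R2,R3,R4}
Step 6: commit R4 -> on_hand[A=40 B=34] avail[A=23 B=34] open={R2,R3}
Step 7: cancel R3 -> on_hand[A=40 B=34] avail[A=31 B=34] open={R2}
Step 8: reserve R5 A 7 -> on_hand[A=40 B=34] avail[A=24 B=34] open={R2,R5}
Step 9: reserve R6 A 9 -> on_hand[A=40 B=34] avail[A=15 B=34] open={R2,R5,R6}
Step 10: reserve R7 A 6 -> on_hand[A=40 B=34] avail[A=9 B=34] open={R2,R5,R6,R7}
Step 11: cancel R6 -> on_hand[A=40 B=34] avail[A=18 B=34] open={R2,R5,R7}
Step 12: commit R5 -> on_hand[A=33 B=34] avail[A=18 B=34] open={R2,R7}
Step 13: commit R7 -> on_hand[A=27 B=34] avail[A=18 B=34] open={R2}
Step 14: cancel R2 -> on_hand[A=27 B=34] avail[A=27 B=34] open={}
Step 15: reserve R8 B 5 -> on_hand[A=27 B=34] avail[A=27 B=29] open={R8}
Step 16: reserve R9 A 4 -> on_hand[A=27 B=34] avail[A=23 B=29] open={R8,R9}
Step 17: cancel R8 -> on_hand[A=27 B=34] avail[A=23 B=34] open={R9}
Step 18: reserve R10 A 7 -> on_hand[A=27 B=34] avail[A=16 B=34] open={R10,R9}
Step 19: reserve R11 A 1 -> on_hand[A=27 B=34] avail[A=15 B=34] open={R10,R11,R9}
Step 20: commit R11 -> on_hand[A=26 B=34] avail[A=15 B=34] open={R10,R9}
Step 21: reserve R12 A 3 -> on_hand[A=26 B=34] avail[A=12 B=34] open={R10,R12,R9}
Step 22: commit R12 -> on_hand[A=23 B=34] avail[A=12 B=34] open={R10,R9}
Step 23: reserve R13 A 2 -> on_hand[A=23 B=34] avail[A=10 B=34] open={R10,R13,R9}

Answer: A: 10
B: 34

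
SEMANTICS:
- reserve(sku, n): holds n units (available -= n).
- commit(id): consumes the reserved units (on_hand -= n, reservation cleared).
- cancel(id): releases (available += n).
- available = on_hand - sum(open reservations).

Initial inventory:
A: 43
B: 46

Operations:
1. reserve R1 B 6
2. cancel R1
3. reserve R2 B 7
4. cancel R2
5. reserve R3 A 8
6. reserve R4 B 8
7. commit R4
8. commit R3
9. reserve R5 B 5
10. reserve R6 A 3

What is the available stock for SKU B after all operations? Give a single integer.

Answer: 33

Derivation:
Step 1: reserve R1 B 6 -> on_hand[A=43 B=46] avail[A=43 B=40] open={R1}
Step 2: cancel R1 -> on_hand[A=43 B=46] avail[A=43 B=46] open={}
Step 3: reserve R2 B 7 -> on_hand[A=43 B=46] avail[A=43 B=39] open={R2}
Step 4: cancel R2 -> on_hand[A=43 B=46] avail[A=43 B=46] open={}
Step 5: reserve R3 A 8 -> on_hand[A=43 B=46] avail[A=35 B=46] open={R3}
Step 6: reserve R4 B 8 -> on_hand[A=43 B=46] avail[A=35 B=38] open={R3,R4}
Step 7: commit R4 -> on_hand[A=43 B=38] avail[A=35 B=38] open={R3}
Step 8: commit R3 -> on_hand[A=35 B=38] avail[A=35 B=38] open={}
Step 9: reserve R5 B 5 -> on_hand[A=35 B=38] avail[A=35 B=33] open={R5}
Step 10: reserve R6 A 3 -> on_hand[A=35 B=38] avail[A=32 B=33] open={R5,R6}
Final available[B] = 33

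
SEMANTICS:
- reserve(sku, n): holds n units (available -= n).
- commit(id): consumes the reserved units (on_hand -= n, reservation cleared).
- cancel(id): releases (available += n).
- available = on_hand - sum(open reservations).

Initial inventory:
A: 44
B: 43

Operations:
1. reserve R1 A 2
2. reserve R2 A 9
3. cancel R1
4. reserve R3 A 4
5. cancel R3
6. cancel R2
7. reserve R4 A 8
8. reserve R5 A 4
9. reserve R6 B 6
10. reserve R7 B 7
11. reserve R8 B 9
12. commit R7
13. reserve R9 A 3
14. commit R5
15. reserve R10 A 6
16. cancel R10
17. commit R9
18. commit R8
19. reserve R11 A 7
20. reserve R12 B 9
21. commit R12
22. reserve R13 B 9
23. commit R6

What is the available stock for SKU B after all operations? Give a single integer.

Step 1: reserve R1 A 2 -> on_hand[A=44 B=43] avail[A=42 B=43] open={R1}
Step 2: reserve R2 A 9 -> on_hand[A=44 B=43] avail[A=33 B=43] open={R1,R2}
Step 3: cancel R1 -> on_hand[A=44 B=43] avail[A=35 B=43] open={R2}
Step 4: reserve R3 A 4 -> on_hand[A=44 B=43] avail[A=31 B=43] open={R2,R3}
Step 5: cancel R3 -> on_hand[A=44 B=43] avail[A=35 B=43] open={R2}
Step 6: cancel R2 -> on_hand[A=44 B=43] avail[A=44 B=43] open={}
Step 7: reserve R4 A 8 -> on_hand[A=44 B=43] avail[A=36 B=43] open={R4}
Step 8: reserve R5 A 4 -> on_hand[A=44 B=43] avail[A=32 B=43] open={R4,R5}
Step 9: reserve R6 B 6 -> on_hand[A=44 B=43] avail[A=32 B=37] open={R4,R5,R6}
Step 10: reserve R7 B 7 -> on_hand[A=44 B=43] avail[A=32 B=30] open={R4,R5,R6,R7}
Step 11: reserve R8 B 9 -> on_hand[A=44 B=43] avail[A=32 B=21] open={R4,R5,R6,R7,R8}
Step 12: commit R7 -> on_hand[A=44 B=36] avail[A=32 B=21] open={R4,R5,R6,R8}
Step 13: reserve R9 A 3 -> on_hand[A=44 B=36] avail[A=29 B=21] open={R4,R5,R6,R8,R9}
Step 14: commit R5 -> on_hand[A=40 B=36] avail[A=29 B=21] open={R4,R6,R8,R9}
Step 15: reserve R10 A 6 -> on_hand[A=40 B=36] avail[A=23 B=21] open={R10,R4,R6,R8,R9}
Step 16: cancel R10 -> on_hand[A=40 B=36] avail[A=29 B=21] open={R4,R6,R8,R9}
Step 17: commit R9 -> on_hand[A=37 B=36] avail[A=29 B=21] open={R4,R6,R8}
Step 18: commit R8 -> on_hand[A=37 B=27] avail[A=29 B=21] open={R4,R6}
Step 19: reserve R11 A 7 -> on_hand[A=37 B=27] avail[A=22 B=21] open={R11,R4,R6}
Step 20: reserve R12 B 9 -> on_hand[A=37 B=27] avail[A=22 B=12] open={R11,R12,R4,R6}
Step 21: commit R12 -> on_hand[A=37 B=18] avail[A=22 B=12] open={R11,R4,R6}
Step 22: reserve R13 B 9 -> on_hand[A=37 B=18] avail[A=22 B=3] open={R11,R13,R4,R6}
Step 23: commit R6 -> on_hand[A=37 B=12] avail[A=22 B=3] open={R11,R13,R4}
Final available[B] = 3

Answer: 3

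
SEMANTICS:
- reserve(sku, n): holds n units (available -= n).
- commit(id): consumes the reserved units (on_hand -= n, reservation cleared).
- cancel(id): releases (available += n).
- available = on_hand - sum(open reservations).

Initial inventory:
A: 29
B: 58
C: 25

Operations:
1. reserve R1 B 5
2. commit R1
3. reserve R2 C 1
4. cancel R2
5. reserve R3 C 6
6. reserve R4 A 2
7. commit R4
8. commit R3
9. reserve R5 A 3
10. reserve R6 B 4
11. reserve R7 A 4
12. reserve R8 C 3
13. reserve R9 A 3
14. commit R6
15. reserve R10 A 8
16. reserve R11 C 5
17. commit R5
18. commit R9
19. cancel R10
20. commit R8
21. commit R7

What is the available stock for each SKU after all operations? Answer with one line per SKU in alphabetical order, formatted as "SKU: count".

Step 1: reserve R1 B 5 -> on_hand[A=29 B=58 C=25] avail[A=29 B=53 C=25] open={R1}
Step 2: commit R1 -> on_hand[A=29 B=53 C=25] avail[A=29 B=53 C=25] open={}
Step 3: reserve R2 C 1 -> on_hand[A=29 B=53 C=25] avail[A=29 B=53 C=24] open={R2}
Step 4: cancel R2 -> on_hand[A=29 B=53 C=25] avail[A=29 B=53 C=25] open={}
Step 5: reserve R3 C 6 -> on_hand[A=29 B=53 C=25] avail[A=29 B=53 C=19] open={R3}
Step 6: reserve R4 A 2 -> on_hand[A=29 B=53 C=25] avail[A=27 B=53 C=19] open={R3,R4}
Step 7: commit R4 -> on_hand[A=27 B=53 C=25] avail[A=27 B=53 C=19] open={R3}
Step 8: commit R3 -> on_hand[A=27 B=53 C=19] avail[A=27 B=53 C=19] open={}
Step 9: reserve R5 A 3 -> on_hand[A=27 B=53 C=19] avail[A=24 B=53 C=19] open={R5}
Step 10: reserve R6 B 4 -> on_hand[A=27 B=53 C=19] avail[A=24 B=49 C=19] open={R5,R6}
Step 11: reserve R7 A 4 -> on_hand[A=27 B=53 C=19] avail[A=20 B=49 C=19] open={R5,R6,R7}
Step 12: reserve R8 C 3 -> on_hand[A=27 B=53 C=19] avail[A=20 B=49 C=16] open={R5,R6,R7,R8}
Step 13: reserve R9 A 3 -> on_hand[A=27 B=53 C=19] avail[A=17 B=49 C=16] open={R5,R6,R7,R8,R9}
Step 14: commit R6 -> on_hand[A=27 B=49 C=19] avail[A=17 B=49 C=16] open={R5,R7,R8,R9}
Step 15: reserve R10 A 8 -> on_hand[A=27 B=49 C=19] avail[A=9 B=49 C=16] open={R10,R5,R7,R8,R9}
Step 16: reserve R11 C 5 -> on_hand[A=27 B=49 C=19] avail[A=9 B=49 C=11] open={R10,R11,R5,R7,R8,R9}
Step 17: commit R5 -> on_hand[A=24 B=49 C=19] avail[A=9 B=49 C=11] open={R10,R11,R7,R8,R9}
Step 18: commit R9 -> on_hand[A=21 B=49 C=19] avail[A=9 B=49 C=11] open={R10,R11,R7,R8}
Step 19: cancel R10 -> on_hand[A=21 B=49 C=19] avail[A=17 B=49 C=11] open={R11,R7,R8}
Step 20: commit R8 -> on_hand[A=21 B=49 C=16] avail[A=17 B=49 C=11] open={R11,R7}
Step 21: commit R7 -> on_hand[A=17 B=49 C=16] avail[A=17 B=49 C=11] open={R11}

Answer: A: 17
B: 49
C: 11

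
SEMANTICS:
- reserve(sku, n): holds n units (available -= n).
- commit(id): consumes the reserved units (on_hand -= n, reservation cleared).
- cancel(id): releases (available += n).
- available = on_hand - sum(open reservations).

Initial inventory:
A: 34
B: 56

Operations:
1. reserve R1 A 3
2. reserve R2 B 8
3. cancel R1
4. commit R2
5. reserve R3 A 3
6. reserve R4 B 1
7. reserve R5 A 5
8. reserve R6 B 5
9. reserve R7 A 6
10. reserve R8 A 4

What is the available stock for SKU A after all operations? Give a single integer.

Step 1: reserve R1 A 3 -> on_hand[A=34 B=56] avail[A=31 B=56] open={R1}
Step 2: reserve R2 B 8 -> on_hand[A=34 B=56] avail[A=31 B=48] open={R1,R2}
Step 3: cancel R1 -> on_hand[A=34 B=56] avail[A=34 B=48] open={R2}
Step 4: commit R2 -> on_hand[A=34 B=48] avail[A=34 B=48] open={}
Step 5: reserve R3 A 3 -> on_hand[A=34 B=48] avail[A=31 B=48] open={R3}
Step 6: reserve R4 B 1 -> on_hand[A=34 B=48] avail[A=31 B=47] open={R3,R4}
Step 7: reserve R5 A 5 -> on_hand[A=34 B=48] avail[A=26 B=47] open={R3,R4,R5}
Step 8: reserve R6 B 5 -> on_hand[A=34 B=48] avail[A=26 B=42] open={R3,R4,R5,R6}
Step 9: reserve R7 A 6 -> on_hand[A=34 B=48] avail[A=20 B=42] open={R3,R4,R5,R6,R7}
Step 10: reserve R8 A 4 -> on_hand[A=34 B=48] avail[A=16 B=42] open={R3,R4,R5,R6,R7,R8}
Final available[A] = 16

Answer: 16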